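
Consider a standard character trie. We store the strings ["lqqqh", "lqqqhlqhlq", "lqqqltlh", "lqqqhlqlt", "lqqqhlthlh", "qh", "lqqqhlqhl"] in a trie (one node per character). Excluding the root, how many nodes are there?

22

For each word, the new-node count is its length minus the longest prefix already in the trie:
  "lqqqh" → 5 new (l, q, q, q, h)
  "lqqqhlqhlq" → prefix "lqqqh" already present; 5 new (l, q, h, l, q)
  "lqqqltlh" → prefix "lqqq" already present; 4 new (l, t, l, h)
  "lqqqhlqlt" → prefix "lqqqhlq" already present; 2 new (l, t)
  "lqqqhlthlh" → prefix "lqqqhl" already present; 4 new (t, h, l, h)
  "qh" → 2 new (q, h)
  "lqqqhlqhl" → prefix "lqqqhlqhl" already present; 0 new (none)
Total nodes = 5 + 5 + 4 + 2 + 4 + 2 + 0 = 22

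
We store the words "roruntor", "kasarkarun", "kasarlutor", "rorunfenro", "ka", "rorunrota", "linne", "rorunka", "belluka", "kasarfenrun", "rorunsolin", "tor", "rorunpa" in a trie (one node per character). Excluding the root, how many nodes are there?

62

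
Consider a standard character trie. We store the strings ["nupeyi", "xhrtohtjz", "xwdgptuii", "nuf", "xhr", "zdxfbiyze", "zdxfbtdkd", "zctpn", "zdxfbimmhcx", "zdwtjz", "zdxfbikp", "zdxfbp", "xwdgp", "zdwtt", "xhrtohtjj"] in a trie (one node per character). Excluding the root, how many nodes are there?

55

Insert word by word; a character creates a node only if that edge doesn't already exist:
  "nupeyi" → 6 new (n, u, p, e, y, i)
  "xhrtohtjz" → 9 new (x, h, r, t, o, h, t, j, z)
  "xwdgptuii" → prefix "x" already present; 8 new (w, d, g, p, t, u, i, i)
  "nuf" → prefix "nu" already present; 1 new (f)
  "xhr" → prefix "xhr" already present; 0 new (none)
  "zdxfbiyze" → 9 new (z, d, x, f, b, i, y, z, e)
  "zdxfbtdkd" → prefix "zdxfb" already present; 4 new (t, d, k, d)
  "zctpn" → prefix "z" already present; 4 new (c, t, p, n)
  "zdxfbimmhcx" → prefix "zdxfbi" already present; 5 new (m, m, h, c, x)
  "zdwtjz" → prefix "zd" already present; 4 new (w, t, j, z)
  "zdxfbikp" → prefix "zdxfbi" already present; 2 new (k, p)
  "zdxfbp" → prefix "zdxfb" already present; 1 new (p)
  "xwdgp" → prefix "xwdgp" already present; 0 new (none)
  "zdwtt" → prefix "zdwt" already present; 1 new (t)
  "xhrtohtjj" → prefix "xhrtohtj" already present; 1 new (j)
Total nodes = 6 + 9 + 8 + 1 + 0 + 9 + 4 + 4 + 5 + 4 + 2 + 1 + 0 + 1 + 1 = 55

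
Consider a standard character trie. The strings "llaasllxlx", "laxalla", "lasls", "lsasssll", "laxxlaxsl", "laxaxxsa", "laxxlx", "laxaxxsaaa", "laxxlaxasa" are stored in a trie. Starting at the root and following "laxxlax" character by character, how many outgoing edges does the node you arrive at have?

2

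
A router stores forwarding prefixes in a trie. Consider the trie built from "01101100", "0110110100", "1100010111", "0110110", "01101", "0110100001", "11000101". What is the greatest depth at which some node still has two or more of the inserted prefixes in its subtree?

8

The deepest shared node is where two words last agree before diverging.
e.g. "11000101" and "1100010111" share the prefix "11000101" of length 8; no pair shares a longer one.
Longest shared-prefix length: 8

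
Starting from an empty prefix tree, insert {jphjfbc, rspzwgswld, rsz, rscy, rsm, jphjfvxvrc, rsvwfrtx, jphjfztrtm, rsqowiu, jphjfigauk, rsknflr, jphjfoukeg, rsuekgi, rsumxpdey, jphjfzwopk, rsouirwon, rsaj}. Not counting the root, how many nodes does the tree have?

Insert word by word; a character creates a node only if that edge doesn't already exist:
  "jphjfbc" → 7 new (j, p, h, j, f, b, c)
  "rspzwgswld" → 10 new (r, s, p, z, w, g, s, w, l, d)
  "rsz" → prefix "rs" already present; 1 new (z)
  "rscy" → prefix "rs" already present; 2 new (c, y)
  "rsm" → prefix "rs" already present; 1 new (m)
  "jphjfvxvrc" → prefix "jphjf" already present; 5 new (v, x, v, r, c)
  "rsvwfrtx" → prefix "rs" already present; 6 new (v, w, f, r, t, x)
  "jphjfztrtm" → prefix "jphjf" already present; 5 new (z, t, r, t, m)
  "rsqowiu" → prefix "rs" already present; 5 new (q, o, w, i, u)
  "jphjfigauk" → prefix "jphjf" already present; 5 new (i, g, a, u, k)
  "rsknflr" → prefix "rs" already present; 5 new (k, n, f, l, r)
  "jphjfoukeg" → prefix "jphjf" already present; 5 new (o, u, k, e, g)
  "rsuekgi" → prefix "rs" already present; 5 new (u, e, k, g, i)
  "rsumxpdey" → prefix "rsu" already present; 6 new (m, x, p, d, e, y)
  "jphjfzwopk" → prefix "jphjfz" already present; 4 new (w, o, p, k)
  "rsouirwon" → prefix "rs" already present; 7 new (o, u, i, r, w, o, n)
  "rsaj" → prefix "rs" already present; 2 new (a, j)
Total nodes = 7 + 10 + 1 + 2 + 1 + 5 + 6 + 5 + 5 + 5 + 5 + 5 + 5 + 6 + 4 + 7 + 2 = 81

81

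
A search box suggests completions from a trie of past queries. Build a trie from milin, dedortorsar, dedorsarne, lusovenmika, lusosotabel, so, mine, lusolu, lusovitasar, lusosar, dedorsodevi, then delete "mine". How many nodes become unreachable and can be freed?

2

After clearing the end-marker at "mine", prune upward until reaching a node still needed by another word.
The suffix "ne" (2 nodes) is used only by "mine"; the node for "mi" still has the child "l", so pruning stops there.
Nodes removed: 2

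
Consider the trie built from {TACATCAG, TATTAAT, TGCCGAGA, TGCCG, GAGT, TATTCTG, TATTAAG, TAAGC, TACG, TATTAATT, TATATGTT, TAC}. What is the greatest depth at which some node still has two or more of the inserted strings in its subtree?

7

The deepest shared node is where two words last agree before diverging.
"TATTAAT" and "TATTAATT" agree on "TATTAAT" (7 characters) before diverging; nothing deeper is shared.
Longest shared-prefix length: 7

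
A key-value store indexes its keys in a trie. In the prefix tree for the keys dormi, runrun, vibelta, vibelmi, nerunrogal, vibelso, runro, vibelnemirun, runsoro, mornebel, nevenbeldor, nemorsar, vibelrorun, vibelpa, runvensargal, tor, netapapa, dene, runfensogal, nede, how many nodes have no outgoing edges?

A leaf is a node with no children — equivalently, the end of a word that is not a proper prefix of any other stored word.
Those words: "dene", "dormi", "mornebel", "nede", "nemorsar", "nerunrogal", "netapapa", "nevenbeldor", "runfensogal", "runro", "runrun", "runsoro", "runvensargal", "tor", "vibelmi", "vibelnemirun", "vibelpa", "vibelrorun", "vibelso", "vibelta"
Leaf count: 20

20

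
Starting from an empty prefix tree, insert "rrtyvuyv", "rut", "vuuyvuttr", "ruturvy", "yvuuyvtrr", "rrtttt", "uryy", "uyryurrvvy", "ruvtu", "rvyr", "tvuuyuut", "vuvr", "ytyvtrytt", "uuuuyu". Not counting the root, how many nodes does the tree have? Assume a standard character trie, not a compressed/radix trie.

Count nodes per top-level branch (shared prefixes stored once):
  'r'-branch (rrtttt, rrtyvuyv, rut, ruturvy, ruvtu, rvyr): 23 nodes
  't'-branch (tvuuyuut): 8 nodes
  'u'-branch (uryy, uuuuyu, uyryurrvvy): 18 nodes
  'v'-branch (vuuyvuttr, vuvr): 11 nodes
  'y'-branch (ytyvtrytt, yvuuyvtrr): 17 nodes
Sum: 77

77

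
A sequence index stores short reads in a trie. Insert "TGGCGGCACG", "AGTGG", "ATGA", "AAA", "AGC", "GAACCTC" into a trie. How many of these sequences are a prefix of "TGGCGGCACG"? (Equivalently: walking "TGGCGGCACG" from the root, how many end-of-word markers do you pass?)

1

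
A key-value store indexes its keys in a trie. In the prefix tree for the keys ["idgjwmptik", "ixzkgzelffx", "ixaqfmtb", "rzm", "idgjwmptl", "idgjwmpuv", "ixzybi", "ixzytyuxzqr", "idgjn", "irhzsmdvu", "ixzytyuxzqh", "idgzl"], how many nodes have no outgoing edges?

A leaf is a node with no children — equivalently, the end of a word that is not a proper prefix of any other stored word.
Those words: "idgjn", "idgjwmptik", "idgjwmptl", "idgjwmpuv", "idgzl", "irhzsmdvu", "ixaqfmtb", "ixzkgzelffx", "ixzybi", "ixzytyuxzqh", "ixzytyuxzqr", "rzm"
Leaf count: 12

12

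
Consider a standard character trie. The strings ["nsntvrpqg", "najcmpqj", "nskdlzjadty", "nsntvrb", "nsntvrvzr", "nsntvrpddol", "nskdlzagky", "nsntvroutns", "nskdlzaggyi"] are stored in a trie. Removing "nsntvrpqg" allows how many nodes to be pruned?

Walk "nsntvrpqg" from the leaf back toward the root, removing each node that no remaining word uses.
The suffix "qg" (2 nodes) is used only by "nsntvrpqg"; the node for "nsntvrp" still has the child "d", so pruning stops there.
Nodes removed: 2

2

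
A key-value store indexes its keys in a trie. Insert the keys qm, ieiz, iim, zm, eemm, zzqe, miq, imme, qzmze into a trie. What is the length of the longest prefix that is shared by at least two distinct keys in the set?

1

Equivalently: take the maximum, over all pairs, of their longest common prefix length.
e.g. "ieiz" and "iim" share the prefix "i" of length 1; no pair shares a longer one.
Longest shared-prefix length: 1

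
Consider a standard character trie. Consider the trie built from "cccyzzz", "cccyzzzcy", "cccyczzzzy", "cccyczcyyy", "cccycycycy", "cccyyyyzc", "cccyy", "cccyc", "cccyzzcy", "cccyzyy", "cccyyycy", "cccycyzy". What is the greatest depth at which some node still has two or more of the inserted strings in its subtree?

7

Equivalently: take the maximum, over all pairs, of their longest common prefix length.
e.g. "cccyzzz" and "cccyzzzcy" share the prefix "cccyzzz" of length 7; no pair shares a longer one.
Longest shared-prefix length: 7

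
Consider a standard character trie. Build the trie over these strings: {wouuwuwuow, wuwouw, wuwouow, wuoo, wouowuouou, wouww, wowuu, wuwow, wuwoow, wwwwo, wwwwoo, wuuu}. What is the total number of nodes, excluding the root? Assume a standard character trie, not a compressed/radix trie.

41

Insert word by word; a character creates a node only if that edge doesn't already exist:
  "wouuwuwuow" → 10 new (w, o, u, u, w, u, w, u, o, w)
  "wuwouw" → prefix "w" already present; 5 new (u, w, o, u, w)
  "wuwouow" → prefix "wuwou" already present; 2 new (o, w)
  "wuoo" → prefix "wu" already present; 2 new (o, o)
  "wouowuouou" → prefix "wou" already present; 7 new (o, w, u, o, u, o, u)
  "wouww" → prefix "wou" already present; 2 new (w, w)
  "wowuu" → prefix "wo" already present; 3 new (w, u, u)
  "wuwow" → prefix "wuwo" already present; 1 new (w)
  "wuwoow" → prefix "wuwo" already present; 2 new (o, w)
  "wwwwo" → prefix "w" already present; 4 new (w, w, w, o)
  "wwwwoo" → prefix "wwwwo" already present; 1 new (o)
  "wuuu" → prefix "wu" already present; 2 new (u, u)
Total nodes = 10 + 5 + 2 + 2 + 7 + 2 + 3 + 1 + 2 + 4 + 1 + 2 = 41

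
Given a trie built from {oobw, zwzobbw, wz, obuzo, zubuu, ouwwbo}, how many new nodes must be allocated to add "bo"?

2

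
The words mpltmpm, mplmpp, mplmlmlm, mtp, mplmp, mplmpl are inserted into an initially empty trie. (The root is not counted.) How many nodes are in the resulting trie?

For each word, the new-node count is its length minus the longest prefix already in the trie:
  "mpltmpm" → 7 new (m, p, l, t, m, p, m)
  "mplmpp" → prefix "mpl" already present; 3 new (m, p, p)
  "mplmlmlm" → prefix "mplm" already present; 4 new (l, m, l, m)
  "mtp" → prefix "m" already present; 2 new (t, p)
  "mplmp" → prefix "mplmp" already present; 0 new (none)
  "mplmpl" → prefix "mplmp" already present; 1 new (l)
Total nodes = 7 + 3 + 4 + 2 + 0 + 1 = 17

17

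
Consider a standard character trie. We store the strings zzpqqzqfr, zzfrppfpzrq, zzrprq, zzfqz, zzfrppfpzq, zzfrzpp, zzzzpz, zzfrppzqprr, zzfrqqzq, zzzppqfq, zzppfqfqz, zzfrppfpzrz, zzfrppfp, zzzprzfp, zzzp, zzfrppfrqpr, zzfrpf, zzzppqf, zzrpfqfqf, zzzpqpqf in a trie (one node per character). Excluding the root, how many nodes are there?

71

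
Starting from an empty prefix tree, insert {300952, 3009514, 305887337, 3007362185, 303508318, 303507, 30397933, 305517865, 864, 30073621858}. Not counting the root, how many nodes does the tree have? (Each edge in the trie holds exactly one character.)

Trace insertions, counting only characters that open a new branch:
  "300952" → 6 new (3, 0, 0, 9, 5, 2)
  "3009514" → prefix "30095" already present; 2 new (1, 4)
  "305887337" → prefix "30" already present; 7 new (5, 8, 8, 7, 3, 3, 7)
  "3007362185" → prefix "300" already present; 7 new (7, 3, 6, 2, 1, 8, 5)
  "303508318" → prefix "30" already present; 7 new (3, 5, 0, 8, 3, 1, 8)
  "303507" → prefix "30350" already present; 1 new (7)
  "30397933" → prefix "303" already present; 5 new (9, 7, 9, 3, 3)
  "305517865" → prefix "305" already present; 6 new (5, 1, 7, 8, 6, 5)
  "864" → 3 new (8, 6, 4)
  "30073621858" → prefix "3007362185" already present; 1 new (8)
Total nodes = 6 + 2 + 7 + 7 + 7 + 1 + 5 + 6 + 3 + 1 = 45

45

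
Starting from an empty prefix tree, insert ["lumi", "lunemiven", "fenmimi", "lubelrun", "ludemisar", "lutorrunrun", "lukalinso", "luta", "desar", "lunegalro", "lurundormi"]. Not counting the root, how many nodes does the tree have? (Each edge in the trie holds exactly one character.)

Trace insertions, counting only characters that open a new branch:
  "lumi" → 4 new (l, u, m, i)
  "lunemiven" → prefix "lu" already present; 7 new (n, e, m, i, v, e, n)
  "fenmimi" → 7 new (f, e, n, m, i, m, i)
  "lubelrun" → prefix "lu" already present; 6 new (b, e, l, r, u, n)
  "ludemisar" → prefix "lu" already present; 7 new (d, e, m, i, s, a, r)
  "lutorrunrun" → prefix "lu" already present; 9 new (t, o, r, r, u, n, r, u, n)
  "lukalinso" → prefix "lu" already present; 7 new (k, a, l, i, n, s, o)
  "luta" → prefix "lut" already present; 1 new (a)
  "desar" → 5 new (d, e, s, a, r)
  "lunegalro" → prefix "lune" already present; 5 new (g, a, l, r, o)
  "lurundormi" → prefix "lu" already present; 8 new (r, u, n, d, o, r, m, i)
Total nodes = 4 + 7 + 7 + 6 + 7 + 9 + 7 + 1 + 5 + 5 + 8 = 66

66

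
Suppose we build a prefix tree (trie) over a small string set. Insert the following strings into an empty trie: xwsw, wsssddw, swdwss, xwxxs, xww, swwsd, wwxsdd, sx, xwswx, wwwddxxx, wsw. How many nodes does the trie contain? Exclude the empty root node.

38

For each word, the new-node count is its length minus the longest prefix already in the trie:
  "xwsw" → 4 new (x, w, s, w)
  "wsssddw" → 7 new (w, s, s, s, d, d, w)
  "swdwss" → 6 new (s, w, d, w, s, s)
  "xwxxs" → prefix "xw" already present; 3 new (x, x, s)
  "xww" → prefix "xw" already present; 1 new (w)
  "swwsd" → prefix "sw" already present; 3 new (w, s, d)
  "wwxsdd" → prefix "w" already present; 5 new (w, x, s, d, d)
  "sx" → prefix "s" already present; 1 new (x)
  "xwswx" → prefix "xwsw" already present; 1 new (x)
  "wwwddxxx" → prefix "ww" already present; 6 new (w, d, d, x, x, x)
  "wsw" → prefix "ws" already present; 1 new (w)
Total nodes = 4 + 7 + 6 + 3 + 1 + 3 + 5 + 1 + 1 + 6 + 1 = 38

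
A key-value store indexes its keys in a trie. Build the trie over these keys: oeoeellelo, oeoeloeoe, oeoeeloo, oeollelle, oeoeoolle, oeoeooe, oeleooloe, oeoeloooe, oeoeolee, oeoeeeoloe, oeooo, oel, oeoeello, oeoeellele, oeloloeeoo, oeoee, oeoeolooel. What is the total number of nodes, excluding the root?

62

Insert word by word; a character creates a node only if that edge doesn't already exist:
  "oeoeellelo" → 10 new (o, e, o, e, e, l, l, e, l, o)
  "oeoeloeoe" → prefix "oeoe" already present; 5 new (l, o, e, o, e)
  "oeoeeloo" → prefix "oeoeel" already present; 2 new (o, o)
  "oeollelle" → prefix "oeo" already present; 6 new (l, l, e, l, l, e)
  "oeoeoolle" → prefix "oeoe" already present; 5 new (o, o, l, l, e)
  "oeoeooe" → prefix "oeoeoo" already present; 1 new (e)
  "oeleooloe" → prefix "oe" already present; 7 new (l, e, o, o, l, o, e)
  "oeoeloooe" → prefix "oeoelo" already present; 3 new (o, o, e)
  "oeoeolee" → prefix "oeoeo" already present; 3 new (l, e, e)
  "oeoeeeoloe" → prefix "oeoee" already present; 5 new (e, o, l, o, e)
  "oeooo" → prefix "oeo" already present; 2 new (o, o)
  "oel" → prefix "oel" already present; 0 new (none)
  "oeoeello" → prefix "oeoeell" already present; 1 new (o)
  "oeoeellele" → prefix "oeoeellel" already present; 1 new (e)
  "oeloloeeoo" → prefix "oel" already present; 7 new (o, l, o, e, e, o, o)
  "oeoee" → prefix "oeoee" already present; 0 new (none)
  "oeoeolooel" → prefix "oeoeol" already present; 4 new (o, o, e, l)
Total nodes = 10 + 5 + 2 + 6 + 5 + 1 + 7 + 3 + 3 + 5 + 2 + 0 + 1 + 1 + 7 + 0 + 4 = 62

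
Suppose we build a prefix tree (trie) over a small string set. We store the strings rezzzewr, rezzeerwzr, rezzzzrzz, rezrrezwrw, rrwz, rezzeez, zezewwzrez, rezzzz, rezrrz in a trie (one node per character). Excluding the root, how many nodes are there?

Trie structure (* marks end of a word):
(root)
├─ r
│  ├─ e
│  │  └─ z
│  │     ├─ r
│  │     │  └─ r
│  │     │     ├─ e
│  │     │     │  └─ z
│  │     │     │     └─ w
│  │     │     │        └─ r
│  │     │     │           └─ w *
│  │     │     └─ z *
│  │     └─ z
│  │        ├─ e
│  │        │  └─ e
│  │        │     ├─ r
│  │        │     │  └─ w
│  │        │     │     └─ z
│  │        │     │        └─ r *
│  │        │     └─ z *
│  │        └─ z
│  │           ├─ e
│  │           │  └─ w
│  │           │     └─ r *
│  │           └─ z *
│  │              └─ r
│  │                 └─ z
│  │                    └─ z *
│  └─ r
│     └─ w
│        └─ z *
└─ z
   └─ e
      └─ z
         └─ e
            └─ w
               └─ w
                  └─ z
                     └─ r
                        └─ e
                           └─ z *
Counting every labelled node above: 40.

40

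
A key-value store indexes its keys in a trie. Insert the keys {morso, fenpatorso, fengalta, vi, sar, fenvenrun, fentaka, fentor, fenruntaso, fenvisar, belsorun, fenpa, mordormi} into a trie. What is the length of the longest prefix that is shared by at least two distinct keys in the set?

5

Equivalently: take the maximum, over all pairs, of their longest common prefix length.
e.g. "fenpa" and "fenpatorso" share the prefix "fenpa" of length 5; no pair shares a longer one.
Longest shared-prefix length: 5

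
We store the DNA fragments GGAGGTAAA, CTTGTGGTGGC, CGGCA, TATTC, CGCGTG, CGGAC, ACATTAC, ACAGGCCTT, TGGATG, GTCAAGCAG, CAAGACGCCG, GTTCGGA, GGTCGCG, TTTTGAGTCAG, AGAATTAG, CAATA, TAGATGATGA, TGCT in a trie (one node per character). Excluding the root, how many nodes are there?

109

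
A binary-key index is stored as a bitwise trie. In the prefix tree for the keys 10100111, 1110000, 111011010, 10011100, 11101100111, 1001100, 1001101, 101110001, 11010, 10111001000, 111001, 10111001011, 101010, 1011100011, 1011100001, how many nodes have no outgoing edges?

14

A leaf is a node with no children — equivalently, the end of a word that is not a proper prefix of any other stored word.
Those words: "1001100", "1001101", "10011100", "10100111", "101010", "1011100001", "1011100011", "10111001000", "10111001011", "11010", "1110000", "111001", "11101100111", "111011010"
Leaf count: 14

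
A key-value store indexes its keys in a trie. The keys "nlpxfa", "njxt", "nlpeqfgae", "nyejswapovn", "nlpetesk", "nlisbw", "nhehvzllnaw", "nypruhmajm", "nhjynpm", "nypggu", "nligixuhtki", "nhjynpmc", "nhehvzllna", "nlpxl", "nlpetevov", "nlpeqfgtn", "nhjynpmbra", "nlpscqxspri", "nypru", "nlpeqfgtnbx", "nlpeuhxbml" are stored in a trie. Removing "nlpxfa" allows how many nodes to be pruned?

A node on "nlpxfa"'s path can go only if nothing else ends at it or branches off below it.
The suffix "fa" (2 nodes) is used only by "nlpxfa"; the node for "nlpx" still has the child "l", so pruning stops there.
Nodes removed: 2

2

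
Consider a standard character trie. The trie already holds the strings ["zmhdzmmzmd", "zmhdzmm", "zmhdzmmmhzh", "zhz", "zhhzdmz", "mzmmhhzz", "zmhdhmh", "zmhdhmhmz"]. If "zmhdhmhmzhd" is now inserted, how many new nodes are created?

The longest prefix of "zmhdhmhmzhd" already in the trie is "zmhdhmhmz" (length 9).
New nodes needed: |"zmhdhmhmzhd"| − 9 = 11 − 9 = 2.

2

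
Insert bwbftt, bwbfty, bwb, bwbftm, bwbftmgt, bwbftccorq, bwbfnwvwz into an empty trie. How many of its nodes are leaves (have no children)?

5

A leaf is a node with no children — equivalently, the end of a word that is not a proper prefix of any other stored word.
Those words: "bwbfnwvwz", "bwbftccorq", "bwbftmgt", "bwbftt", "bwbfty"
Leaf count: 5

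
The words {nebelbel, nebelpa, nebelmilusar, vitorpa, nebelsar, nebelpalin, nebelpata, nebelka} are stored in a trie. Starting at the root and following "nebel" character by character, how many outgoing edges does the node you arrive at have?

Walk "nebel" from the root, arriving at one node.
Characters that immediately follow "nebel" among the stored strings: {b, k, m, p, s}.
That node has 5 child edges.

5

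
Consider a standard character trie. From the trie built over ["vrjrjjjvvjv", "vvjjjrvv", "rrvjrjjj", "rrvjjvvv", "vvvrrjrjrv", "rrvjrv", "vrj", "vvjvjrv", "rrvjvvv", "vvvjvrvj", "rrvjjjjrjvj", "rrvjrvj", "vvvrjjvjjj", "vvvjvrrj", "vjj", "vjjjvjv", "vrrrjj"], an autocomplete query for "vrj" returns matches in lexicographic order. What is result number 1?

Words with prefix "vrj", in lexicographic order: "vrj", "vrjrjjjvvjv"
The 1st is vrj.

vrj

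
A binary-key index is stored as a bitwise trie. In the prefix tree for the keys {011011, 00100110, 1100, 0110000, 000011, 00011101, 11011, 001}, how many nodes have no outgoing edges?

A leaf is a node with no children — equivalently, the end of a word that is not a proper prefix of any other stored word.
Those words: "000011", "00011101", "00100110", "0110000", "011011", "1100", "11011"
Leaf count: 7

7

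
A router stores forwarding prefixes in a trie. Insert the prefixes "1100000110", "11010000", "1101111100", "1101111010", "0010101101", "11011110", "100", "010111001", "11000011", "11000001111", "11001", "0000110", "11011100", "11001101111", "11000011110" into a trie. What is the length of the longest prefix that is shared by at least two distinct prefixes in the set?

Look for the deepest trie node that still has at least two words in its subtree.
"1100000110" and "11000001111" agree on "110000011" (9 characters) before diverging; nothing deeper is shared.
Longest shared-prefix length: 9

9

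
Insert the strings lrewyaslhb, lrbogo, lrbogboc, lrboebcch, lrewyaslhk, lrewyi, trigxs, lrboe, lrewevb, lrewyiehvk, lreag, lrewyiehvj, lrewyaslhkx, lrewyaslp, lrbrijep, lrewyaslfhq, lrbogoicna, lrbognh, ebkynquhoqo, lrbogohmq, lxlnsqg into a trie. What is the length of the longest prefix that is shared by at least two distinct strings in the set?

Equivalently: take the maximum, over all pairs, of their longest common prefix length.
"lrewyaslhk" and "lrewyaslhkx" agree on "lrewyaslhk" (10 characters) before diverging; nothing deeper is shared.
Longest shared-prefix length: 10

10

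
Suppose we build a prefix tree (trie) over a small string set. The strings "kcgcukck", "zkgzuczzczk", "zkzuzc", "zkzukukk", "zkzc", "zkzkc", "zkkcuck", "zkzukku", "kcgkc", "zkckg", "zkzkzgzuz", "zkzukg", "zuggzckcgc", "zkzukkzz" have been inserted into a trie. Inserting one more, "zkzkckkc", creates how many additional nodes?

3

Walking "zkzkckkc" from the root, the first 5 characters ("zkzkc") follow existing edges; "k" is the first miss.
New nodes needed: |"zkzkckkc"| − 5 = 8 − 5 = 3.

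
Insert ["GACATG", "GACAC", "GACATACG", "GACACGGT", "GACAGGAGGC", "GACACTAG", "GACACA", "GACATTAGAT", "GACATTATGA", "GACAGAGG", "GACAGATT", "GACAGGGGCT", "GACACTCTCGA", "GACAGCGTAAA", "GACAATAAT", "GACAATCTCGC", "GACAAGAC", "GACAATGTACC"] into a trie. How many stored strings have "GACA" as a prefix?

Traverse to the node for "GACA", then collect every word in that subtree.
Matches: "GACAAGAC", "GACAATAAT", "GACAATCTCGC", "GACAATGTACC", "GACAC", "GACACA", "GACACGGT", "GACACTAG", "GACACTCTCGA", "GACAGAGG", "GACAGATT", "GACAGCGTAAA", "GACAGGAGGC", "GACAGGGGCT", "GACATACG", "GACATG", "GACATTAGAT", "GACATTATGA"
Count: 18

18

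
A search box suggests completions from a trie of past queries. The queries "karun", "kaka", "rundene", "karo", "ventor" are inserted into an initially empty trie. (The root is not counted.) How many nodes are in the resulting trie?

21

Trace insertions, counting only characters that open a new branch:
  "karun" → 5 new (k, a, r, u, n)
  "kaka" → prefix "ka" already present; 2 new (k, a)
  "rundene" → 7 new (r, u, n, d, e, n, e)
  "karo" → prefix "kar" already present; 1 new (o)
  "ventor" → 6 new (v, e, n, t, o, r)
Total nodes = 5 + 2 + 7 + 1 + 6 = 21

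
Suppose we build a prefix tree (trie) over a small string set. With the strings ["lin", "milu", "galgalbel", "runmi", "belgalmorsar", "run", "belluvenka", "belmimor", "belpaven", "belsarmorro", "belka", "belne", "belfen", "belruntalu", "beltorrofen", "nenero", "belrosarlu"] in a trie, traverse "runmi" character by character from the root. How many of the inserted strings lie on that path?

2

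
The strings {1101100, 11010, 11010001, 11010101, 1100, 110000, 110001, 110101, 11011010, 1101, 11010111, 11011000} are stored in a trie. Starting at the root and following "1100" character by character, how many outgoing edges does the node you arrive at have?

1

The children of the "1100" node are the distinct next characters among strings starting with "1100".
Characters that immediately follow "1100" among the stored strings: {0}.
That node has 1 child edge.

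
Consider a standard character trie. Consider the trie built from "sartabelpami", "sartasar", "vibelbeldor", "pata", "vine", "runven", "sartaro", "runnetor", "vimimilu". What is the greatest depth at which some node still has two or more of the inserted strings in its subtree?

5

Equivalently: take the maximum, over all pairs, of their longest common prefix length.
e.g. "sartabelpami" and "sartaro" share the prefix "sarta" of length 5; no pair shares a longer one.
Longest shared-prefix length: 5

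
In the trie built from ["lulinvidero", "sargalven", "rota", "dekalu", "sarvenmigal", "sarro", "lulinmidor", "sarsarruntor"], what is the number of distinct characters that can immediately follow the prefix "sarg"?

1

The children of the "sarg" node are the distinct next characters among strings starting with "sarg".
Distinct next characters after "sarg": a.
That node has 1 child edge.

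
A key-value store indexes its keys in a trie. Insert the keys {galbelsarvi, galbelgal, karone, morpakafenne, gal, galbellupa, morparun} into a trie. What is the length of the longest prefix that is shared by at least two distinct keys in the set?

Equivalently: take the maximum, over all pairs, of their longest common prefix length.
"galbelgal" and "galbellupa" agree on "galbel" (6 characters) before diverging; nothing deeper is shared.
Longest shared-prefix length: 6

6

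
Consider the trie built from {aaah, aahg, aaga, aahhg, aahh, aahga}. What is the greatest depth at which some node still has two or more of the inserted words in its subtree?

The deepest shared node is where two words last agree before diverging.
"aahg" and "aahga" agree on "aahg" (4 characters) before diverging; nothing deeper is shared.
Longest shared-prefix length: 4

4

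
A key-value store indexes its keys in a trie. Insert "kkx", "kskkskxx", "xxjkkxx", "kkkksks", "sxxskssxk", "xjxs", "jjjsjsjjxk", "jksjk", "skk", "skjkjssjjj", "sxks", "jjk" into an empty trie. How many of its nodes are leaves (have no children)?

A leaf is a node with no children — equivalently, the end of a word that is not a proper prefix of any other stored word.
Those words: "jjjsjsjjxk", "jjk", "jksjk", "kkkksks", "kkx", "kskkskxx", "skjkjssjjj", "skk", "sxks", "sxxskssxk", "xjxs", "xxjkkxx"
Leaf count: 12

12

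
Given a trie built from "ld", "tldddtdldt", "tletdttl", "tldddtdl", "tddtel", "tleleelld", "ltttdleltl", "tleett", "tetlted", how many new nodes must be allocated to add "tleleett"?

Walking "tleleett" from the root, the first 6 characters ("tlelee") follow existing edges; "t" is the first miss.
New nodes needed: |"tleleett"| − 6 = 8 − 6 = 2.

2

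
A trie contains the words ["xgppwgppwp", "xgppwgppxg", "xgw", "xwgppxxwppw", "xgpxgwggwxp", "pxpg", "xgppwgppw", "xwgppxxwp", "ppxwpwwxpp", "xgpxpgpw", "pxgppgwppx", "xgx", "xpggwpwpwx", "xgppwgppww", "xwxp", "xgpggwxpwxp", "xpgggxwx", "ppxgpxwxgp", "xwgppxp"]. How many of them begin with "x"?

Traverse to the node for "x", then collect every word in that subtree.
Matches: "xgpggwxpwxp", "xgppwgppw", "xgppwgppwp", "xgppwgppww", "xgppwgppxg", "xgpxgwggwxp", "xgpxpgpw", "xgw", "xgx", "xpgggxwx", "xpggwpwpwx", "xwgppxp", "xwgppxxwp", "xwgppxxwppw", "xwxp"
Count: 15

15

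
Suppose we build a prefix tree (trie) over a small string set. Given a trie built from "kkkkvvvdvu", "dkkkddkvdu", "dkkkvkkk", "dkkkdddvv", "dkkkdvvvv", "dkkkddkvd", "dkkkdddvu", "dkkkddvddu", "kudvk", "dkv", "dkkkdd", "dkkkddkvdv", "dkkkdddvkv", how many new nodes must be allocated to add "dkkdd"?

2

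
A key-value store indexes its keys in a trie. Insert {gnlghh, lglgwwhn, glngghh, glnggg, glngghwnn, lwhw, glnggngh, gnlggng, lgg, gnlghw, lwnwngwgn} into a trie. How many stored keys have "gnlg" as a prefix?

Walk to "gnlg"; the words in its subtree are exactly those with that prefix.
Words under "gnlg": gnlggng, gnlghh, gnlghw
Count: 3

3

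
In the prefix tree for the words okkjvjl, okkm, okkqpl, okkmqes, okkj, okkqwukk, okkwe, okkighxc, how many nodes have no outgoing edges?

A leaf is a node with no children — equivalently, the end of a word that is not a proper prefix of any other stored word.
Those words: "okkighxc", "okkjvjl", "okkmqes", "okkqpl", "okkqwukk", "okkwe"
Leaf count: 6

6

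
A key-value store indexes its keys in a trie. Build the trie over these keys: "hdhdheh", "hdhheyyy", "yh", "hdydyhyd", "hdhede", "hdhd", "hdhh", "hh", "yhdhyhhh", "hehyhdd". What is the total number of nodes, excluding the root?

Insert word by word; a character creates a node only if that edge doesn't already exist:
  "hdhdheh" → 7 new (h, d, h, d, h, e, h)
  "hdhheyyy" → prefix "hdh" already present; 5 new (h, e, y, y, y)
  "yh" → 2 new (y, h)
  "hdydyhyd" → prefix "hd" already present; 6 new (y, d, y, h, y, d)
  "hdhede" → prefix "hdh" already present; 3 new (e, d, e)
  "hdhd" → prefix "hdhd" already present; 0 new (none)
  "hdhh" → prefix "hdhh" already present; 0 new (none)
  "hh" → prefix "h" already present; 1 new (h)
  "yhdhyhhh" → prefix "yh" already present; 6 new (d, h, y, h, h, h)
  "hehyhdd" → prefix "h" already present; 6 new (e, h, y, h, d, d)
Total nodes = 7 + 5 + 2 + 6 + 3 + 0 + 0 + 1 + 6 + 6 = 36

36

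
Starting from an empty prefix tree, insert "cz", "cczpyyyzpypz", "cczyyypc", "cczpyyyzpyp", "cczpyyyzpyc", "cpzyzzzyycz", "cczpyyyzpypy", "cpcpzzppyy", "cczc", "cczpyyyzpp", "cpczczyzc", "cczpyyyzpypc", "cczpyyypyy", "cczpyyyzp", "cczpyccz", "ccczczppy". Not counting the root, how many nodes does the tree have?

60

For each word, the new-node count is its length minus the longest prefix already in the trie:
  "cz" → 2 new (c, z)
  "cczpyyyzpypz" → prefix "c" already present; 11 new (c, z, p, y, y, y, z, p, y, p, z)
  "cczyyypc" → prefix "ccz" already present; 5 new (y, y, y, p, c)
  "cczpyyyzpyp" → prefix "cczpyyyzpyp" already present; 0 new (none)
  "cczpyyyzpyc" → prefix "cczpyyyzpy" already present; 1 new (c)
  "cpzyzzzyycz" → prefix "c" already present; 10 new (p, z, y, z, z, z, y, y, c, z)
  "cczpyyyzpypy" → prefix "cczpyyyzpyp" already present; 1 new (y)
  "cpcpzzppyy" → prefix "cp" already present; 8 new (c, p, z, z, p, p, y, y)
  "cczc" → prefix "ccz" already present; 1 new (c)
  "cczpyyyzpp" → prefix "cczpyyyzp" already present; 1 new (p)
  "cpczczyzc" → prefix "cpc" already present; 6 new (z, c, z, y, z, c)
  "cczpyyyzpypc" → prefix "cczpyyyzpyp" already present; 1 new (c)
  "cczpyyypyy" → prefix "cczpyyy" already present; 3 new (p, y, y)
  "cczpyyyzp" → prefix "cczpyyyzp" already present; 0 new (none)
  "cczpyccz" → prefix "cczpy" already present; 3 new (c, c, z)
  "ccczczppy" → prefix "cc" already present; 7 new (c, z, c, z, p, p, y)
Total nodes = 2 + 11 + 5 + 0 + 1 + 10 + 1 + 8 + 1 + 1 + 6 + 1 + 3 + 0 + 3 + 7 = 60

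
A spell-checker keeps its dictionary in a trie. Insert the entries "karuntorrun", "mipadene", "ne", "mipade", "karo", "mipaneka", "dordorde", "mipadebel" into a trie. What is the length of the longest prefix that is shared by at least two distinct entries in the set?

Look for the deepest trie node that still has at least two words in its subtree.
"mipade" and "mipadebel" agree on "mipade" (6 characters) before diverging; nothing deeper is shared.
Longest shared-prefix length: 6

6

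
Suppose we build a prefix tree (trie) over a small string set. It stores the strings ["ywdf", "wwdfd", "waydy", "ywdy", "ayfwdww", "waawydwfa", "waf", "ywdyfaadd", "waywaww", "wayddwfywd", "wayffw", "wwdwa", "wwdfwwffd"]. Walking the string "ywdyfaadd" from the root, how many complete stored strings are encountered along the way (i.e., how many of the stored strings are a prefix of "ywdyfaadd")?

Traverse "ywdyfaadd" character by character; count nodes along the way that are marked as word ends.
Prefixes of the query that are stored words: "ywdy", "ywdyfaadd"
Count: 2

2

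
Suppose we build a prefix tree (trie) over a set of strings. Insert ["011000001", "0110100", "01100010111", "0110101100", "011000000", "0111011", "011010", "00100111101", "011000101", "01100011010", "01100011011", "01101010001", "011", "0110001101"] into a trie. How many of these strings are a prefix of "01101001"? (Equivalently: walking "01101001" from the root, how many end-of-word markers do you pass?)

Walk "01101001" from the root; an end-of-word marker is hit whenever a stored word is a prefix of "01101001".
Prefixes of the query that are stored words: "011", "011010", "0110100"
Count: 3

3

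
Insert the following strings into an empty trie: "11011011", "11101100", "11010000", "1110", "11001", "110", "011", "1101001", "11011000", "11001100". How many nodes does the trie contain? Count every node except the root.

Count nodes per top-level branch (shared prefixes stored once):
  '0'-branch (011): 3 nodes
  '1'-branch (110, 11001, 11001100, 11010000, 1101001, 11011000, 11011011, 1110, 11101100): 26 nodes
Sum: 29

29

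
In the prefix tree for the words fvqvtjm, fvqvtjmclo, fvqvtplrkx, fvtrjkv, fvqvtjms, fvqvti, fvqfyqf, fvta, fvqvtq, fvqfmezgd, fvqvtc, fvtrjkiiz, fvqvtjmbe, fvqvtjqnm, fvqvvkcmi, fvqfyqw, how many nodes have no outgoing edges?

15

Leaves are exactly the stored words that no other stored word extends.
Those words: "fvqfmezgd", "fvqfyqf", "fvqfyqw", "fvqvtc", "fvqvti", "fvqvtjmbe", "fvqvtjmclo", "fvqvtjms", "fvqvtjqnm", "fvqvtplrkx", "fvqvtq", "fvqvvkcmi", "fvta", "fvtrjkiiz", "fvtrjkv"
Leaf count: 15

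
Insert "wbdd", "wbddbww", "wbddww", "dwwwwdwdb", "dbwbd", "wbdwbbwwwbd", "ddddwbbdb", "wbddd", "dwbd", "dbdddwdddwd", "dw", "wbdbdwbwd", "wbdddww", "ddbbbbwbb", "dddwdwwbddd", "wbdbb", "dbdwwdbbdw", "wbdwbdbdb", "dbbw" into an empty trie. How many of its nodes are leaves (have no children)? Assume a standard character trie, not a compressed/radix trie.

16

A leaf is a node with no children — equivalently, the end of a word that is not a proper prefix of any other stored word.
Those words: "dbbw", "dbdddwdddwd", "dbdwwdbbdw", "dbwbd", "ddbbbbwbb", "ddddwbbdb", "dddwdwwbddd", "dwbd", "dwwwwdwdb", "wbdbb", "wbdbdwbwd", "wbddbww", "wbdddww", "wbddww", "wbdwbbwwwbd", "wbdwbdbdb"
Leaf count: 16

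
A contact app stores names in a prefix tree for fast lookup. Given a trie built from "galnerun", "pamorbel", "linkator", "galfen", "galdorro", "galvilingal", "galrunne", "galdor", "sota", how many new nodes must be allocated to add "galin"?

"gal" is already a path in the trie; the remaining "in" must be added.
So 5 − 3 = 2 new nodes.

2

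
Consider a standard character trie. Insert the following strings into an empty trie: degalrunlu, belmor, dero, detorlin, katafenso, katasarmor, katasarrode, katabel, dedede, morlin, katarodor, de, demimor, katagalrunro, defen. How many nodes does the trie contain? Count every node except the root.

77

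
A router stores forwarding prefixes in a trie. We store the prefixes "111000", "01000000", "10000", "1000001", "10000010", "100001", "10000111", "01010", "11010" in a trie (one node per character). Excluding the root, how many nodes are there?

Insert word by word; a character creates a node only if that edge doesn't already exist:
  "111000" → 6 new (1, 1, 1, 0, 0, 0)
  "01000000" → 8 new (0, 1, 0, 0, 0, 0, 0, 0)
  "10000" → prefix "1" already present; 4 new (0, 0, 0, 0)
  "1000001" → prefix "10000" already present; 2 new (0, 1)
  "10000010" → prefix "1000001" already present; 1 new (0)
  "100001" → prefix "10000" already present; 1 new (1)
  "10000111" → prefix "100001" already present; 2 new (1, 1)
  "01010" → prefix "010" already present; 2 new (1, 0)
  "11010" → prefix "11" already present; 3 new (0, 1, 0)
Total nodes = 6 + 8 + 4 + 2 + 1 + 1 + 2 + 2 + 3 = 29

29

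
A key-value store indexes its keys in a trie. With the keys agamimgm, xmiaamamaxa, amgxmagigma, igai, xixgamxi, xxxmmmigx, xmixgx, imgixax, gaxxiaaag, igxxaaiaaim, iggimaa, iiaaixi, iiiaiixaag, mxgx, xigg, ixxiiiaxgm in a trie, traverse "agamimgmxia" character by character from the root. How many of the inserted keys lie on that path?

1

Traverse "agamimgmxia" character by character; count nodes along the way that are marked as word ends.
Prefixes of the query that are stored words: "agamimgm"
Count: 1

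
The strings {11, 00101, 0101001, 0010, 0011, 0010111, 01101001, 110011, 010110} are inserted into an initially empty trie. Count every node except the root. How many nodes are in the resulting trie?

28

Insert word by word; a character creates a node only if that edge doesn't already exist:
  "11" → 2 new (1, 1)
  "00101" → 5 new (0, 0, 1, 0, 1)
  "0101001" → prefix "0" already present; 6 new (1, 0, 1, 0, 0, 1)
  "0010" → prefix "0010" already present; 0 new (none)
  "0011" → prefix "001" already present; 1 new (1)
  "0010111" → prefix "00101" already present; 2 new (1, 1)
  "01101001" → prefix "01" already present; 6 new (1, 0, 1, 0, 0, 1)
  "110011" → prefix "11" already present; 4 new (0, 0, 1, 1)
  "010110" → prefix "0101" already present; 2 new (1, 0)
Total nodes = 2 + 5 + 6 + 0 + 1 + 2 + 6 + 4 + 2 = 28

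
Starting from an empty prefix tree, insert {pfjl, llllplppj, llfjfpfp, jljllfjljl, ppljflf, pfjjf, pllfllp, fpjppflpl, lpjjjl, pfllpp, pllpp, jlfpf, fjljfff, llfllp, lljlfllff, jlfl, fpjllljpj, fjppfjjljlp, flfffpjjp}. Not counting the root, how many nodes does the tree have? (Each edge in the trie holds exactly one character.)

106

Trace insertions, counting only characters that open a new branch:
  "pfjl" → 4 new (p, f, j, l)
  "llllplppj" → 9 new (l, l, l, l, p, l, p, p, j)
  "llfjfpfp" → prefix "ll" already present; 6 new (f, j, f, p, f, p)
  "jljllfjljl" → 10 new (j, l, j, l, l, f, j, l, j, l)
  "ppljflf" → prefix "p" already present; 6 new (p, l, j, f, l, f)
  "pfjjf" → prefix "pfj" already present; 2 new (j, f)
  "pllfllp" → prefix "p" already present; 6 new (l, l, f, l, l, p)
  "fpjppflpl" → 9 new (f, p, j, p, p, f, l, p, l)
  "lpjjjl" → prefix "l" already present; 5 new (p, j, j, j, l)
  "pfllpp" → prefix "pf" already present; 4 new (l, l, p, p)
  "pllpp" → prefix "pll" already present; 2 new (p, p)
  "jlfpf" → prefix "jl" already present; 3 new (f, p, f)
  "fjljfff" → prefix "f" already present; 6 new (j, l, j, f, f, f)
  "llfllp" → prefix "llf" already present; 3 new (l, l, p)
  "lljlfllff" → prefix "ll" already present; 7 new (j, l, f, l, l, f, f)
  "jlfl" → prefix "jlf" already present; 1 new (l)
  "fpjllljpj" → prefix "fpj" already present; 6 new (l, l, l, j, p, j)
  "fjppfjjljlp" → prefix "fj" already present; 9 new (p, p, f, j, j, l, j, l, p)
  "flfffpjjp" → prefix "f" already present; 8 new (l, f, f, f, p, j, j, p)
Total nodes = 4 + 9 + 6 + 10 + 6 + 2 + 6 + 9 + 5 + 4 + 2 + 3 + 6 + 3 + 7 + 1 + 6 + 9 + 8 = 106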